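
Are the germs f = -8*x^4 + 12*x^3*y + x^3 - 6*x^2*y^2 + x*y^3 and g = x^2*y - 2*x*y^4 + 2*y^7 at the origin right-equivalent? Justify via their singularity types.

No.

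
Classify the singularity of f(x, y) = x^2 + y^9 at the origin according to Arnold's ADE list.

The Hessian of f at 0 is [[2, 0], [0, 0]] with rank 1, so corank 1. A Groebner basis of the Jacobian ideal J(f) in C{x,y} is {y^8, x}; counting standard monomials gives mu = 8. Corank 1: A-series; mu = 8 gives A_8.

A_{8}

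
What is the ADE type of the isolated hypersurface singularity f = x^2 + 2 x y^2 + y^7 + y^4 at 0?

A_{6}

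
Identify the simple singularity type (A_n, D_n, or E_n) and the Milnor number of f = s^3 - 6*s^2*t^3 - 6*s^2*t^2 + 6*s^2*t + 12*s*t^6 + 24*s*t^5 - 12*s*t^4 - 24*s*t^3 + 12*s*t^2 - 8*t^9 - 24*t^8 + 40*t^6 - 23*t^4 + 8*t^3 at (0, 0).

The Hessian of f at 0 has rank 0. Corank 2; j^3 = (s + 2*t)^3 is a perfect cube, so E-series; the 4-jet and mu = 6 give E_6.

Type E_{6}, Milnor number mu = 6.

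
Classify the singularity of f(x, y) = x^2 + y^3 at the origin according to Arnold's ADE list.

A2

The Hessian of f at 0 has rank 1. Corank 1: A-series; mu = 2 gives A_2.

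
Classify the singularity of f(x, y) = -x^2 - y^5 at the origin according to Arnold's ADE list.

The Hessian of f at 0 has rank 1. Corank 1: A-series; mu = 4 gives A_4.

A_{4}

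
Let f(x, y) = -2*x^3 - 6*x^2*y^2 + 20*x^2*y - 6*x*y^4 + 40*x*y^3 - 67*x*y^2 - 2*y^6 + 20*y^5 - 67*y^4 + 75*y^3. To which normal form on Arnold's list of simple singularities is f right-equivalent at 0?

The Hessian of f at 0 is [[0, 0], [0, 0]] with rank 0, so corank 2. A Groebner basis of the Jacobian ideal J(f) in C{x,y} is {y^3, x^2 - 11*y^2/2, x*y - 5*y^2/2}; counting standard monomials gives mu = 4. Corank 2; j^3 = -(x - 3*y)*(2*x^2 - 14*x*y + 25*y^2) splits into three distinct lines over C (the quadratic factor has nonzero discriminant), so D_4.

D_4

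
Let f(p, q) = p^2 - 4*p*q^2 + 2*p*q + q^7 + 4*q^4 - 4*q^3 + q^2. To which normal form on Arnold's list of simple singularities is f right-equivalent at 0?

A6

The Hessian of f at 0 is [[2, 2], [2, 2]] with rank 1, so corank 1. A Groebner basis of the Jacobian ideal J(f) in C{p,q} is {p^3 + 3*p^2*q + 3*p^2/2 + 2*p*q + p/4 + q/4, -p/2 + q^2 - q/2}; counting standard monomials gives mu = 6. Corank 1: A-series; mu = 6 gives A_6.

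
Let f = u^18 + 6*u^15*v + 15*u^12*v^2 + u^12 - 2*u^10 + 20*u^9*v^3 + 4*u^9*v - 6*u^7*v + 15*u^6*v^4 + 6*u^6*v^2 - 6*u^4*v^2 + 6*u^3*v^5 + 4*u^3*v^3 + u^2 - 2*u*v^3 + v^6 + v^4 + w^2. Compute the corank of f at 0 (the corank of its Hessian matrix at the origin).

1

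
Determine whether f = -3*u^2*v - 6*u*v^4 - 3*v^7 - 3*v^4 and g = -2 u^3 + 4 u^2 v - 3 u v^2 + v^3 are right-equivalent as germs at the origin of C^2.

No.

The Hessian of f at 0 has rank 0. Corank 2; j^3 = -3*u^2*v has shape L^2 M (L != M), so D-series; mu = 5 gives D_5. The Hessian of g at 0 has rank 0. Corank 2; j^3 = -(u - v)*(2*u^2 - 2*u*v + v^2) splits into three distinct lines over C (the quadratic factor has nonzero discriminant), so D_4. f is D_5 but g is D_4, hence not right-equivalent.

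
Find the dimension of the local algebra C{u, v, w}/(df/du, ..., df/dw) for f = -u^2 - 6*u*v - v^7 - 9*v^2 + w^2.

6

The Hessian of f at 0 has rank 2. Corank 1: A-series; mu = 6 gives A_6.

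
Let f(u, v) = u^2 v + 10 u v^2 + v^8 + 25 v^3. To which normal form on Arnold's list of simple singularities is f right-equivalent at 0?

D9

The Hessian of f at 0 has rank 0. Corank 2; j^3 = v*(u + 5*v)^2 has shape L^2 M (L != M), so D-series; mu = 9 gives D_9.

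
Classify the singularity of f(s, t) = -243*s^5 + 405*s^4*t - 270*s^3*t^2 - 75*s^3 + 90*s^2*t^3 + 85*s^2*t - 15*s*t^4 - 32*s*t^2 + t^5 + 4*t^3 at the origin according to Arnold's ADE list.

The Hessian of f at 0 has rank 0. Corank 2; j^3 = -(3*s - t)*(5*s - 2*t)^2 has shape L^2 M (L != M), so D-series; mu = 6 gives D_6.

D_{6}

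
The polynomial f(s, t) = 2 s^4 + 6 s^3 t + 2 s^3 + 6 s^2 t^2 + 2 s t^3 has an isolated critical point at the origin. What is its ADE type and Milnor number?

The Hessian of f at 0 has rank 0. Corank 2; j^3 = 2*s^3 is a perfect cube, so E-series; the 4-jet and mu = 7 give E_7.

Type E7, Milnor number mu = 7.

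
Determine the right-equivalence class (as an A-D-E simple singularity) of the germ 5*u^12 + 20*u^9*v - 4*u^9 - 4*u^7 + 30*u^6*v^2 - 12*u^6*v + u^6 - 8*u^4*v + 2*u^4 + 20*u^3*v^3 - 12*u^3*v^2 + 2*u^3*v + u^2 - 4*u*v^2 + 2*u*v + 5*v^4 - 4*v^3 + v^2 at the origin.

A_{3}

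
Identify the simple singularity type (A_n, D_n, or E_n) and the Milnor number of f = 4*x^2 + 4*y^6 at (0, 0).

Type A5, Milnor number mu = 5.

The Hessian of f at 0 has rank 1. Corank 1: A-series; mu = 5 gives A_5.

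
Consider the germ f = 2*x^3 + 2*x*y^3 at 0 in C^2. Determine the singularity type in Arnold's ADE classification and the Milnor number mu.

Type E_7, Milnor number mu = 7.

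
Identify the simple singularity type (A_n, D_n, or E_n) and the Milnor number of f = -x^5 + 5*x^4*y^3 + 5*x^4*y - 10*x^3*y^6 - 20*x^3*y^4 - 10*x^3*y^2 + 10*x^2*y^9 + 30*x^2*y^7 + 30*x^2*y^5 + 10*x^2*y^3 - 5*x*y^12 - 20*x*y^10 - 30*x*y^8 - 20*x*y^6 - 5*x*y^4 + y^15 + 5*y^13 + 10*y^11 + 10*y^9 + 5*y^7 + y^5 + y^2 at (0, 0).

Type A_4, Milnor number mu = 4.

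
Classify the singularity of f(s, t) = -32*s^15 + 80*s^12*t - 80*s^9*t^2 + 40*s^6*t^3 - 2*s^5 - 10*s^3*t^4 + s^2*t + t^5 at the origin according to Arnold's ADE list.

The Hessian of f at 0 has rank 0. Corank 2; j^3 = s^2*t has shape L^2 M (L != M), so D-series; mu = 6 gives D_6.

D_6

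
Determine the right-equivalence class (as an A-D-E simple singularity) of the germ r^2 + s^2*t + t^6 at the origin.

D_7

The Hessian of f at 0 has rank 1. Corank 2; j^3 = s^2*t has shape L^2 M (L != M), so D-series; mu = 7 gives D_7.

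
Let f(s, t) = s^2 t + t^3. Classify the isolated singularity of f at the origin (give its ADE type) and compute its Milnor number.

Type D_{4}, Milnor number mu = 4.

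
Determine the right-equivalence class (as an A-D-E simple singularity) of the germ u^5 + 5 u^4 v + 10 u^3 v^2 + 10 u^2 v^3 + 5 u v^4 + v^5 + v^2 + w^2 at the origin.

The Hessian of f at 0 has rank 2. Corank 1: A-series; mu = 4 gives A_4.

A4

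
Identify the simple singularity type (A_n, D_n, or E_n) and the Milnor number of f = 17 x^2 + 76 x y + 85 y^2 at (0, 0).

Type A_1, Milnor number mu = 1.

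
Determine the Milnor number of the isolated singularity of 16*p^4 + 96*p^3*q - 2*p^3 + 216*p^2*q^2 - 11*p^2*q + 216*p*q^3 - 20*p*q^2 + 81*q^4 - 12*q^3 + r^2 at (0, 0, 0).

The Hessian of f at 0 has rank 1. Corank 2; j^3 = -(p + 2*q)^2*(2*p + 3*q) has shape L^2 M (L != M), so D-series; mu = 5 gives D_5.

5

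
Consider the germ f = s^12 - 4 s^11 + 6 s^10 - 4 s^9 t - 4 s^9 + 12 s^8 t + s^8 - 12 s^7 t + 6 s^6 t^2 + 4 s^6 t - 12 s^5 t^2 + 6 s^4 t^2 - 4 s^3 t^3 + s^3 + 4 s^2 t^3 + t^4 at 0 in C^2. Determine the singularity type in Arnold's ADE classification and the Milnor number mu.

Type E6, Milnor number mu = 6.

The Hessian of f at 0 has rank 0. Corank 2; j^3 = s^3 is a perfect cube, so E-series; the 4-jet and mu = 6 give E_6.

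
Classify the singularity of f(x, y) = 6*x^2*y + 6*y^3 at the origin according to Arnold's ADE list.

The Hessian of f at 0 has rank 0. Corank 2; j^3 = 6*y*(x^2 + y^2) splits into three distinct lines over C (the quadratic factor has nonzero discriminant), so D_4.

D_{4}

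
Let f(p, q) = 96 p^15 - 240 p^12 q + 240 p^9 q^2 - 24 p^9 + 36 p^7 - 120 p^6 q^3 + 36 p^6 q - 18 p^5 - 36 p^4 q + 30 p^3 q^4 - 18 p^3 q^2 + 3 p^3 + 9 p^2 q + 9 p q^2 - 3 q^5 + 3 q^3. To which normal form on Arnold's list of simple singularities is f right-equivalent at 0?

E_{8}

The Hessian of f at 0 has rank 0. Corank 2; j^3 = 3*(p + q)^3 is a perfect cube, so E-series; the 5-jet and mu = 8 give E_8.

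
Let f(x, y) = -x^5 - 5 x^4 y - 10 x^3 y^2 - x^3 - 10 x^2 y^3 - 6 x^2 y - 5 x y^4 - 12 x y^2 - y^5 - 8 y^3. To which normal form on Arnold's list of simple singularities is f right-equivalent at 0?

E_8

The Hessian of f at 0 has rank 0. Corank 2; j^3 = -(x + 2*y)^3 is a perfect cube, so E-series; the 5-jet and mu = 8 give E_8.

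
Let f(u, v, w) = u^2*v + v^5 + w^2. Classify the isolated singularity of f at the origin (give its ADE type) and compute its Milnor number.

Type D6, Milnor number mu = 6.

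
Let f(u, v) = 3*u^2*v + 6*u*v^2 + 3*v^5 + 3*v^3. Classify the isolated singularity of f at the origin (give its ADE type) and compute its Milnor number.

Type D6, Milnor number mu = 6.

The Hessian of f at 0 is [[0, 0], [0, 0]] with rank 0, so corank 2. A Groebner basis of the Jacobian ideal J(f) in C{u,v} is {u^2/5 + v^4 - v^2/5, u^3 + v^3, u*v + v^2}; counting standard monomials gives mu = 6. Corank 2; j^3 = 3*v*(u + v)^2 has shape L^2 M (L != M), so D-series; mu = 6 gives D_6.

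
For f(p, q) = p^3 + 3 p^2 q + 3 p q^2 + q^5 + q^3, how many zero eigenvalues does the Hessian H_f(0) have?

2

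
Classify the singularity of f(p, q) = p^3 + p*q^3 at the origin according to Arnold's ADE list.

E_7

The Hessian of f at 0 has rank 0. Corank 2; j^3 = p^3 is a perfect cube, so E-series; the 4-jet and mu = 7 give E_7.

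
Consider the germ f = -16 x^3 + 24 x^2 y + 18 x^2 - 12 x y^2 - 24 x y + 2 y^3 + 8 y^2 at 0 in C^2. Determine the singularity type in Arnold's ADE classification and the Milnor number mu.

Type A2, Milnor number mu = 2.

The Hessian of f at 0 is [[36, -24], [-24, 16]] with rank 1, so corank 1. A Groebner basis of the Jacobian ideal J(f) in C{x,y} is {y^2, x - 2*y/3}; counting standard monomials gives mu = 2. Corank 1: A-series; mu = 2 gives A_2.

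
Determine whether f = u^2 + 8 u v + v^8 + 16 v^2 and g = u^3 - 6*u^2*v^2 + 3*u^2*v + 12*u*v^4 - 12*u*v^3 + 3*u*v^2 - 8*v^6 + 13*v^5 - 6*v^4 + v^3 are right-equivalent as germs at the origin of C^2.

No.

The Hessian of f at 0 has rank 1. Corank 1: A-series; mu = 7 gives A_7. The Hessian of g at 0 has rank 0. Corank 2; j^3 = (u + v)^3 is a perfect cube, so E-series; the 5-jet and mu = 8 give E_8. f is A_7 but g is E_8, hence not right-equivalent.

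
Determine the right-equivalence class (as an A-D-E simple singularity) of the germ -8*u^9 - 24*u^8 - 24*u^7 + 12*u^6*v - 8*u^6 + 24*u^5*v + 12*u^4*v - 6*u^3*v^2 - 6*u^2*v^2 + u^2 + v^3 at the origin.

The Hessian of f at 0 is [[2, 0], [0, 0]] with rank 1, so corank 1. A Groebner basis of the Jacobian ideal J(f) in C{u,v} is {v^2, u}; counting standard monomials gives mu = 2. Corank 1: A-series; mu = 2 gives A_2.

A_{2}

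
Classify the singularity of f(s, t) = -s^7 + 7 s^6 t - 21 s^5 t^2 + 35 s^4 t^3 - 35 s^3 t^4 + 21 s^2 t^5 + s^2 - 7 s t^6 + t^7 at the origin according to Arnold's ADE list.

The Hessian of f at 0 has rank 1. Corank 1: A-series; mu = 6 gives A_6.

A_{6}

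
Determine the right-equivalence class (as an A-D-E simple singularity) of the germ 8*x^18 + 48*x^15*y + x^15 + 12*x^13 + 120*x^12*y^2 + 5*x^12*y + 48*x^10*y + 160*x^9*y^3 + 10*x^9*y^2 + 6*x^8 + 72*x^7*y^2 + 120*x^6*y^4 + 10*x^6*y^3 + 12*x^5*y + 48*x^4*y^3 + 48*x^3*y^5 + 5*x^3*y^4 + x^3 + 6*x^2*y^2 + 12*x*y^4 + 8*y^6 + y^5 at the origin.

E8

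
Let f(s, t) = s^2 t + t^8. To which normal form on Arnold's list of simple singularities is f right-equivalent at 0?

D_9

The Hessian of f at 0 is [[0, 0], [0, 0]] with rank 0, so corank 2. A Groebner basis of the Jacobian ideal J(f) in C{s,t} is {s^2/8 + t^7, s^3, s*t}; counting standard monomials gives mu = 9. Corank 2; j^3 = s^2*t has shape L^2 M (L != M), so D-series; mu = 9 gives D_9.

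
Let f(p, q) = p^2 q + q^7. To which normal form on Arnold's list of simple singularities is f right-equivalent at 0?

The Hessian of f at 0 has rank 0. Corank 2; j^3 = p^2*q has shape L^2 M (L != M), so D-series; mu = 8 gives D_8.

D_8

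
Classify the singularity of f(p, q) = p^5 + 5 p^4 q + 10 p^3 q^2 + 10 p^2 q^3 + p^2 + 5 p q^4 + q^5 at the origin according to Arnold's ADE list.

The Hessian of f at 0 has rank 1. Corank 1: A-series; mu = 4 gives A_4.

A_{4}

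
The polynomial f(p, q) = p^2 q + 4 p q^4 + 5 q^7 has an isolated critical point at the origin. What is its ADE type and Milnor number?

The Hessian of f at 0 has rank 0. Corank 2; j^3 = p^2*q has shape L^2 M (L != M), so D-series; mu = 8 gives D_8.

Type D8, Milnor number mu = 8.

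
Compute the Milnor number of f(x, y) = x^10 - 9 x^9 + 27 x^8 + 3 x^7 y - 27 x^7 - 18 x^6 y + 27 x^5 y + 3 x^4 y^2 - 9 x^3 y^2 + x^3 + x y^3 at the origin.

The Hessian of f at 0 is [[0, 0], [0, 0]] with rank 0, so corank 2. A Groebner basis of the Jacobian ideal J(f) in C{x,y} is {x^3, x*y^2, 3*x^2 + y^3}; counting standard monomials gives mu = 7. Corank 2; j^3 = x^3 is a perfect cube, so E-series; the 4-jet and mu = 7 give E_7.

7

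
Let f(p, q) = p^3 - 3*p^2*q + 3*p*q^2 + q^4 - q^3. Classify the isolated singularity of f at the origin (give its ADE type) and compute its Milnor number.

Type E6, Milnor number mu = 6.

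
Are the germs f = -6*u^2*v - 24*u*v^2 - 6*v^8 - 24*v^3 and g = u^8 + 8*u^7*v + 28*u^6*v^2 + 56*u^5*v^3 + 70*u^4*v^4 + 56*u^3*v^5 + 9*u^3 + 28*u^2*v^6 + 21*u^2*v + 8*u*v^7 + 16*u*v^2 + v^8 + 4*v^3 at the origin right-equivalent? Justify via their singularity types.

The Hessian of f at 0 has rank 0. Corank 2; j^3 = -6*v*(u + 2*v)^2 has shape L^2 M (L != M), so D-series; mu = 9 gives D_9. The Hessian of g at 0 has rank 0. Corank 2; j^3 = (u + v)*(3*u + 2*v)^2 has shape L^2 M (L != M), so D-series; mu = 9 gives D_9. Both have type D_9, hence right-equivalent.

Yes.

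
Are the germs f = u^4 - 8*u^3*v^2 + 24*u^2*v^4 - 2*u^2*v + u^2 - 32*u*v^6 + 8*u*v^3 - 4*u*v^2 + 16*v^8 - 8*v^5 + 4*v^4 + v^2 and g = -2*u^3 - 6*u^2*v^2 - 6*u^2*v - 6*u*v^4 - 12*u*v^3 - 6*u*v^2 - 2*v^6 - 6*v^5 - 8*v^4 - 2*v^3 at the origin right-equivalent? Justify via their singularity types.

No.

The Hessian of f at 0 has rank 2. Corank 0: nondegenerate Morse point, so A_1. The Hessian of g at 0 has rank 0. Corank 2; j^3 = -2*(u + v)^3 is a perfect cube, so E-series; the 4-jet and mu = 6 give E_6. f is A_1 but g is E_6, hence not right-equivalent.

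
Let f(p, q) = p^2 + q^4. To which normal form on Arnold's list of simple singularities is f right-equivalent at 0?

A3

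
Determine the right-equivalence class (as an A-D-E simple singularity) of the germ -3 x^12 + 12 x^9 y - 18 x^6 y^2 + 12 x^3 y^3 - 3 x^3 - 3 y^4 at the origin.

The Hessian of f at 0 is [[0, 0], [0, 0]] with rank 0, so corank 2. A Groebner basis of the Jacobian ideal J(f) in C{x,y} is {y^3, x^2}; counting standard monomials gives mu = 6. Corank 2; j^3 = -3*x^3 is a perfect cube, so E-series; the 4-jet and mu = 6 give E_6.

E_{6}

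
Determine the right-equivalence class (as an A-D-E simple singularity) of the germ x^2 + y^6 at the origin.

A_5

The Hessian of f at 0 has rank 1. Corank 1: A-series; mu = 5 gives A_5.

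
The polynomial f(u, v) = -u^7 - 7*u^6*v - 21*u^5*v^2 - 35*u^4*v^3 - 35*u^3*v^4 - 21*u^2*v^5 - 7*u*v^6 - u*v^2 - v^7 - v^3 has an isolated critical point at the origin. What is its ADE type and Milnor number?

The Hessian of f at 0 is [[0, 0], [0, 0]] with rank 0, so corank 2. A Groebner basis of the Jacobian ideal J(f) in C{u,v} is {u^6 + v^2/7, v^3, u*v + v^2}; counting standard monomials gives mu = 8. Corank 2; j^3 = -v^2*(u + v) has shape L^2 M (L != M), so D-series; mu = 8 gives D_8.

Type D_{8}, Milnor number mu = 8.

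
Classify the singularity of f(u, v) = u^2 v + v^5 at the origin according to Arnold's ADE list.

D6

The Hessian of f at 0 has rank 0. Corank 2; j^3 = u^2*v has shape L^2 M (L != M), so D-series; mu = 6 gives D_6.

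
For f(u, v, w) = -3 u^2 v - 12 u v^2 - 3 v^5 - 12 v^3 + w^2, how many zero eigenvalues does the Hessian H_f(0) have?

The Hessian at 0 is [[0, 0, 0], [0, 0, 0], [0, 0, 2]] of rank 1; hence corank 2.

2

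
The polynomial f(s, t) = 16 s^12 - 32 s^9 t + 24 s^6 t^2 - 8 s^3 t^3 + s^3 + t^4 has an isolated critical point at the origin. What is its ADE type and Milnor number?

Type E_6, Milnor number mu = 6.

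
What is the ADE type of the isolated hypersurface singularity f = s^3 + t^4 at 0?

E_6

The Hessian of f at 0 is [[0, 0], [0, 0]] with rank 0, so corank 2. A Groebner basis of the Jacobian ideal J(f) in C{s,t} is {t^3, s^2}; counting standard monomials gives mu = 6. Corank 2; j^3 = s^3 is a perfect cube, so E-series; the 4-jet and mu = 6 give E_6.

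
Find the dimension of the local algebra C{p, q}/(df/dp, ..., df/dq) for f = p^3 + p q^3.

7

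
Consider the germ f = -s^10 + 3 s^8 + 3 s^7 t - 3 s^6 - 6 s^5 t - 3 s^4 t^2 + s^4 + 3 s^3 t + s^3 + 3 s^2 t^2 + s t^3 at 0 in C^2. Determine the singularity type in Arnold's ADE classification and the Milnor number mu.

The Hessian of f at 0 is [[0, 0], [0, 0]] with rank 0, so corank 2. A Groebner basis of the Jacobian ideal J(f) in C{s,t} is {3*s^2 + t^4 + t^3, s^3, s^2*t - s^2 - t^3/3, 2*s^2 + s*t^2 + 2*t^3/3}; counting standard monomials gives mu = 7. Corank 2; j^3 = s^3 is a perfect cube, so E-series; the 4-jet and mu = 7 give E_7.

Type E7, Milnor number mu = 7.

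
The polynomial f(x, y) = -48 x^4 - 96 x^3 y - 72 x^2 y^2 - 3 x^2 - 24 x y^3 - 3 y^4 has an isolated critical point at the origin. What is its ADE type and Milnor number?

Type A_3, Milnor number mu = 3.

The Hessian of f at 0 is [[-6, 0], [0, 0]] with rank 1, so corank 1. A Groebner basis of the Jacobian ideal J(f) in C{x,y} is {y^3, x}; counting standard monomials gives mu = 3. Corank 1: A-series; mu = 3 gives A_3.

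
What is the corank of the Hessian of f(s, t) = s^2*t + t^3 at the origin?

2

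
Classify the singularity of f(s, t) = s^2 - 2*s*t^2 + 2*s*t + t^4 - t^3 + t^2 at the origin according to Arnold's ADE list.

A2

The Hessian of f at 0 has rank 1. Corank 1: A-series; mu = 2 gives A_2.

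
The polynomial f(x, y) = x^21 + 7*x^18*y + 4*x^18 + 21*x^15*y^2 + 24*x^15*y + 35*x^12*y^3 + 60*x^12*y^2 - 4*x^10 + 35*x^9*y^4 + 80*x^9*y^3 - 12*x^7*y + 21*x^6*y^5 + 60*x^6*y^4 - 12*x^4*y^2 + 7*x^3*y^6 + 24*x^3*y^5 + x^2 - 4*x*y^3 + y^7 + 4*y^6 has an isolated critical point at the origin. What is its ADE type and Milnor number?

Type A_{6}, Milnor number mu = 6.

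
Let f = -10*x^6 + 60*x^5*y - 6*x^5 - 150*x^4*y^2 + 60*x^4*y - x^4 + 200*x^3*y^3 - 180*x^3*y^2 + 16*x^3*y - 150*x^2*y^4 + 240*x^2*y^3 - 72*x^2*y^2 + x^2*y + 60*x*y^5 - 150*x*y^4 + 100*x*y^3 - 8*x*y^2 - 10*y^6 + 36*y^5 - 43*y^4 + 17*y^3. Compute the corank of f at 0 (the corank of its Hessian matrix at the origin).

Hessian at 0 has rank 0.

2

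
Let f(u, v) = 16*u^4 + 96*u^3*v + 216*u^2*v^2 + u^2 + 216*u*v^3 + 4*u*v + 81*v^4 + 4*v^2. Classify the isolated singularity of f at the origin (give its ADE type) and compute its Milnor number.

Type A3, Milnor number mu = 3.

The Hessian of f at 0 has rank 1. Corank 1: A-series; mu = 3 gives A_3.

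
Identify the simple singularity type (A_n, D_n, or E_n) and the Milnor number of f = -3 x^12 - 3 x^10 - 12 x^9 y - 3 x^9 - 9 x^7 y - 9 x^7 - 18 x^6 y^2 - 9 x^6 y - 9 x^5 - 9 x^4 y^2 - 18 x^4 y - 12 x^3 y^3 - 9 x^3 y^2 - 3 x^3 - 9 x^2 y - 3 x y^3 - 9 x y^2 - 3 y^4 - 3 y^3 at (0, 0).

Type E_7, Milnor number mu = 7.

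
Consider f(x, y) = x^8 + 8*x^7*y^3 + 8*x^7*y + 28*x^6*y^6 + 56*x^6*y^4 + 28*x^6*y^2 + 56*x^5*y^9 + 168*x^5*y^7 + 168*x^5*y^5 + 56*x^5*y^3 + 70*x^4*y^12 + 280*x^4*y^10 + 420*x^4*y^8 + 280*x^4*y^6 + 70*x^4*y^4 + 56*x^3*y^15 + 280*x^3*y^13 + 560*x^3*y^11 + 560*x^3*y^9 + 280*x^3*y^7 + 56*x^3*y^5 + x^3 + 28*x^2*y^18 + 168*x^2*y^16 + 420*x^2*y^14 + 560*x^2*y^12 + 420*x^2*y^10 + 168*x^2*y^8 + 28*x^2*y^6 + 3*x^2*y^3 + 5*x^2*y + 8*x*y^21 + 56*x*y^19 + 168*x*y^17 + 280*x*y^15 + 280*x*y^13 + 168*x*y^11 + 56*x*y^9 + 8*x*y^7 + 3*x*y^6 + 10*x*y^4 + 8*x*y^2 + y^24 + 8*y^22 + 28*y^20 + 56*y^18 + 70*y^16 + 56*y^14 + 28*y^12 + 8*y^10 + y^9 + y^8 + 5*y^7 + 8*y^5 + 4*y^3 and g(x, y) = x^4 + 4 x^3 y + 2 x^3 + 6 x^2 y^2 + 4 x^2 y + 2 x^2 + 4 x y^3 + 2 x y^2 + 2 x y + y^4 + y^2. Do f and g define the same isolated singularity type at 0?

No.

The Hessian of f at 0 is [[0, 0], [0, 0]] with rank 0, so corank 2. A Groebner basis of the Jacobian ideal J(f) in C{x,y} is {x^2*y^2 - 4*x^2 - 12*x*y - 8*y^2, 8*x^2*y + x^2 + x*y^3 + 32*x*y^2 + 2*x*y + 32*y^3, -8*x^2*y - 32*x*y^2 + x*y + y^4 - 32*y^3 + 2*y^2, x^3 + 6*x^2*y + 12*x*y^2 + 8*y^3}; counting standard monomials gives mu = 9. Corank 2; j^3 = (x + y)*(x + 2*y)^2 has shape L^2 M (L != M), so D-series; mu = 9 gives D_9. The Hessian of g at 0 is [[4, 2], [2, 2]] with rank 2, so corank 0. A Groebner basis of the Jacobian ideal J(g) in C{x,y} is {x, y}; counting standard monomials gives mu = 1. Corank 0: nondegenerate Morse point, so A_1. f is D_9 but g is A_1, hence not right-equivalent.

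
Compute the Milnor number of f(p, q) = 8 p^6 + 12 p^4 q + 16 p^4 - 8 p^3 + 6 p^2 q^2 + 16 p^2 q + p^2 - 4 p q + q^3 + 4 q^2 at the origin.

2

The Hessian of f at 0 has rank 1. Corank 1: A-series; mu = 2 gives A_2.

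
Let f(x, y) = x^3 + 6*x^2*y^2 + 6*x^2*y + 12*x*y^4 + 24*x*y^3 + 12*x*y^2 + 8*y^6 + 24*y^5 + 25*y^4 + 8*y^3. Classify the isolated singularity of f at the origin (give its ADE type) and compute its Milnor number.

Type E_6, Milnor number mu = 6.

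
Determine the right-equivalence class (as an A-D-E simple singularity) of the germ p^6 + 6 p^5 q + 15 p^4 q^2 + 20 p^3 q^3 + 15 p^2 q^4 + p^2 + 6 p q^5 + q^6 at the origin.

The Hessian of f at 0 has rank 1. Corank 1: A-series; mu = 5 gives A_5.

A_{5}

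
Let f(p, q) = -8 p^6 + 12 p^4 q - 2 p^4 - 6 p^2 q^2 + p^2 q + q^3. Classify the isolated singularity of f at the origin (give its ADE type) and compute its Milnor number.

Type D_{4}, Milnor number mu = 4.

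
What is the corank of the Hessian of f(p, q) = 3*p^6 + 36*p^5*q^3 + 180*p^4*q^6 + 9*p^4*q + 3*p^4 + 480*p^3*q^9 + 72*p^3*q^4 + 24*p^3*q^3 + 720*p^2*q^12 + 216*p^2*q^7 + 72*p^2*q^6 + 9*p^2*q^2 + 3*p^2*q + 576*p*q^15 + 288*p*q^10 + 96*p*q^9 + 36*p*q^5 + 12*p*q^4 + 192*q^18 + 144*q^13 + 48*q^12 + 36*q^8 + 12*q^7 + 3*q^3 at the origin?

2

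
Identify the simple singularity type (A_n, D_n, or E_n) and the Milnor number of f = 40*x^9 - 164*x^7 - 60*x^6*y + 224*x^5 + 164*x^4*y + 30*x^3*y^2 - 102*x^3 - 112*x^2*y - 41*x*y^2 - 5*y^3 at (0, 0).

Type D_{4}, Milnor number mu = 4.

The Hessian of f at 0 is [[0, 0], [0, 0]] with rank 0, so corank 2. A Groebner basis of the Jacobian ideal J(f) in C{x,y} is {y^3, x^2 + y^2/2, x*y - y^2/2}; counting standard monomials gives mu = 4. Corank 2; j^3 = -(3*x + y)*(34*x^2 + 26*x*y + 5*y^2) splits into three distinct lines over C (the quadratic factor has nonzero discriminant), so D_4.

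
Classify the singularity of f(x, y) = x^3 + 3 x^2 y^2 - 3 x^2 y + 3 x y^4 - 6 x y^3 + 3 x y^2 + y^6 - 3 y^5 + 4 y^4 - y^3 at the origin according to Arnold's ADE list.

The Hessian of f at 0 is [[0, 0], [0, 0]] with rank 0, so corank 2. A Groebner basis of the Jacobian ideal J(f) in C{x,y} is {x^3 + 3*x^2/2 - 3*x*y + 3*y^2/2, x^2*y + x^2 - 2*x*y + y^2, x^2/2 + x*y^2 - x*y + y^2/2, y^3}; counting standard monomials gives mu = 6. Corank 2; j^3 = (x - y)^3 is a perfect cube, so E-series; the 4-jet and mu = 6 give E_6.

E6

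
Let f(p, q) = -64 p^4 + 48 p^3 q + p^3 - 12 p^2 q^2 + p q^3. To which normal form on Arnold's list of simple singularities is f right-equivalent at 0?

The Hessian of f at 0 is [[0, 0], [0, 0]] with rank 0, so corank 2. A Groebner basis of the Jacobian ideal J(f) in C{p,q} is {3*p^2/16 + q^4 + q^3/16, p^3, p^2*q - p^2/16 - q^3/48, -p^2/2 + p*q^2 - q^3/6}; counting standard monomials gives mu = 7. Corank 2; j^3 = p^3 is a perfect cube, so E-series; the 4-jet and mu = 7 give E_7.

E_{7}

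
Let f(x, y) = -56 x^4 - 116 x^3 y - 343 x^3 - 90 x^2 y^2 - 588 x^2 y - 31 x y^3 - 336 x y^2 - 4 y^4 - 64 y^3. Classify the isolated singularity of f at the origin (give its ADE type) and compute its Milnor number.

The Hessian of f at 0 has rank 0. Corank 2; j^3 = -(7*x + 4*y)^3 is a perfect cube, so E-series; the 4-jet and mu = 7 give E_7.

Type E7, Milnor number mu = 7.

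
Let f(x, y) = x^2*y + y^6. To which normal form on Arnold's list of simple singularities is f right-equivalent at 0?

D7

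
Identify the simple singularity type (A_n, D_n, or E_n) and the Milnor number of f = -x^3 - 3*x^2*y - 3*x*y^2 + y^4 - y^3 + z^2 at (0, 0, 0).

The Hessian of f at 0 has rank 1. Corank 2; j^3 = -(x + y)^3 is a perfect cube, so E-series; the 4-jet and mu = 6 give E_6.

Type E_6, Milnor number mu = 6.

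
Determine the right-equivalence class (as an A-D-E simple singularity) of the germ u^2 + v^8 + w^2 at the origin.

A_7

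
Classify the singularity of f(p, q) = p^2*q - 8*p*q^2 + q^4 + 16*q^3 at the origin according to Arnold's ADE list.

The Hessian of f at 0 is [[0, 0], [0, 0]] with rank 0, so corank 2. A Groebner basis of the Jacobian ideal J(f) in C{p,q} is {p^3 + 16*p^2 - 256*q^2, p^2/4 + q^3 - 4*q^2, p*q - 4*q^2}; counting standard monomials gives mu = 5. Corank 2; j^3 = q*(p - 4*q)^2 has shape L^2 M (L != M), so D-series; mu = 5 gives D_5.

D_5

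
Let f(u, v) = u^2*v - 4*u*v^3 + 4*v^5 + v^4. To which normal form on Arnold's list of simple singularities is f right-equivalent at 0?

D_{5}

The Hessian of f at 0 has rank 0. Corank 2; j^3 = u^2*v has shape L^2 M (L != M), so D-series; mu = 5 gives D_5.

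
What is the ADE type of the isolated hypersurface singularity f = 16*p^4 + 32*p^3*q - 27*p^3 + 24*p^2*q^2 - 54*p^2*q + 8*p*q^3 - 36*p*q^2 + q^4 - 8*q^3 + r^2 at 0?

E6

The Hessian of f at 0 is [[0, 0, 0], [0, 0, 0], [0, 0, 2]] with rank 1, so corank 2. A Groebner basis of the Jacobian ideal J(f) in C{p,q,r} is {q^4, p*q^2 + 11*q^3/18, p^2 + 4*p*q/3 + 4*q^2/9, r}; counting standard monomials gives mu = 6. Corank 2; j^3 = -(3*p + 2*q)^3 is a perfect cube, so E-series; the 4-jet and mu = 6 give E_6.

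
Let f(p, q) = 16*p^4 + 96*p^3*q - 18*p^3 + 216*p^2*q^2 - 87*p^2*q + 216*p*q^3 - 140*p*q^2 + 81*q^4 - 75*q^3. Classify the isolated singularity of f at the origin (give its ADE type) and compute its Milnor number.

Type D5, Milnor number mu = 5.

The Hessian of f at 0 has rank 0. Corank 2; j^3 = -(2*p + 3*q)*(3*p + 5*q)^2 has shape L^2 M (L != M), so D-series; mu = 5 gives D_5.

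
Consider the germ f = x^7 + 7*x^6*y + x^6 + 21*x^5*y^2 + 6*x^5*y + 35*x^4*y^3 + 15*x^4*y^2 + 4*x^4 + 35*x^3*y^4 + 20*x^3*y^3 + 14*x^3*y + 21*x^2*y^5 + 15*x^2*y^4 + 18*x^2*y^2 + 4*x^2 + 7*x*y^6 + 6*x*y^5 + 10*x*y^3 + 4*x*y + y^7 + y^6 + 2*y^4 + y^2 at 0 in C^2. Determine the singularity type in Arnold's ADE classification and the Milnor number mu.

Type A6, Milnor number mu = 6.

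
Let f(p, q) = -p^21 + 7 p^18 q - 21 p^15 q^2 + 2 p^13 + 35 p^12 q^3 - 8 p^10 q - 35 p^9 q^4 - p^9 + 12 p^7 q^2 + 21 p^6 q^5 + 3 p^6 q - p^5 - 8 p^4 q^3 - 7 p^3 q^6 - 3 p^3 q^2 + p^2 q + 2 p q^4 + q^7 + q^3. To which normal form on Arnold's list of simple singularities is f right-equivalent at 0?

D_4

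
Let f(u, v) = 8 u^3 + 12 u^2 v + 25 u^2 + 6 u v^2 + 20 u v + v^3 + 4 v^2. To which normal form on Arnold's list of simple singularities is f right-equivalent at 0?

The Hessian of f at 0 has rank 1. Corank 1: A-series; mu = 2 gives A_2.

A2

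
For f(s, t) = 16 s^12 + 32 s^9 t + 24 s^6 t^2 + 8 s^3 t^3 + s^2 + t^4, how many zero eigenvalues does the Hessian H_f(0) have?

The Hessian at 0 is [[2, 0], [0, 0]] of rank 1; hence corank 1.

1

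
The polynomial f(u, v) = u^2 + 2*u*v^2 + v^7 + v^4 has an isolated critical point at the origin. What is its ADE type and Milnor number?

The Hessian of f at 0 is [[2, 0], [0, 0]] with rank 1, so corank 1. A Groebner basis of the Jacobian ideal J(f) in C{u,v} is {u^3, u + v^2}; counting standard monomials gives mu = 6. Corank 1: A-series; mu = 6 gives A_6.

Type A6, Milnor number mu = 6.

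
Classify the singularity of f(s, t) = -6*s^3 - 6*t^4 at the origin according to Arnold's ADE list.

The Hessian of f at 0 is [[0, 0], [0, 0]] with rank 0, so corank 2. A Groebner basis of the Jacobian ideal J(f) in C{s,t} is {t^3, s^2}; counting standard monomials gives mu = 6. Corank 2; j^3 = -6*s^3 is a perfect cube, so E-series; the 4-jet and mu = 6 give E_6.

E6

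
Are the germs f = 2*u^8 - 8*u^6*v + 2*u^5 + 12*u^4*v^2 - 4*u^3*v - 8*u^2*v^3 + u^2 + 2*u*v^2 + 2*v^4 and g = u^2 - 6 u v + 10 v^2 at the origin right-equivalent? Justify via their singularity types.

The Hessian of f at 0 has rank 1. Corank 1: A-series; mu = 3 gives A_3. The Hessian of g at 0 has rank 2. Corank 0: nondegenerate Morse point, so A_1. f is A_3 but g is A_1, hence not right-equivalent.

No.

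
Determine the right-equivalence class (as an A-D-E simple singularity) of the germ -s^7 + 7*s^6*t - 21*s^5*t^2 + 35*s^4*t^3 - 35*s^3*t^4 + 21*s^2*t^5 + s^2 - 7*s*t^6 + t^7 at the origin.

A6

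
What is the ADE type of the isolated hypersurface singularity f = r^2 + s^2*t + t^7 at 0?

D8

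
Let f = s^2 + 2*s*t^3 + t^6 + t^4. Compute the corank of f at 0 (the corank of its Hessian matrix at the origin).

1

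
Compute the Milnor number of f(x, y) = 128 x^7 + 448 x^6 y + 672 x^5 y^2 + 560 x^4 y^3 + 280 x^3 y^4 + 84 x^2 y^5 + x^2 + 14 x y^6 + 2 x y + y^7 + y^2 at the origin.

6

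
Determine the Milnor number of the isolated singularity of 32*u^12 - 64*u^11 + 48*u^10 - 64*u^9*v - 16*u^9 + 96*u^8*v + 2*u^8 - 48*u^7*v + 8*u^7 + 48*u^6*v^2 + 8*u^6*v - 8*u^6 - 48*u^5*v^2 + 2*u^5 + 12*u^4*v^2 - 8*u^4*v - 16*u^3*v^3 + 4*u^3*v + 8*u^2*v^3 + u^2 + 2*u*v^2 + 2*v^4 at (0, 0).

3

The Hessian of f at 0 has rank 1. Corank 1: A-series; mu = 3 gives A_3.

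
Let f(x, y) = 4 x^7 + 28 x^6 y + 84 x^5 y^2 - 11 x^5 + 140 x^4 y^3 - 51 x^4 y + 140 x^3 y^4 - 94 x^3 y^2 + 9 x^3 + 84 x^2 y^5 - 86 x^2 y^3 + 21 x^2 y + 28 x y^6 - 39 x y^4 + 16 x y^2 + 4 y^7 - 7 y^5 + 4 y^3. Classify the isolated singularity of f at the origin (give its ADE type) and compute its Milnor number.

The Hessian of f at 0 is [[0, 0], [0, 0]] with rank 0, so corank 2. A Groebner basis of the Jacobian ideal J(f) in C{x,y} is {-243*x*y/11 + y^4 - 162*y^2/11, x*y^2 + 2*y^3/3, x^2 + 49*x*y/33 + 6*y^2/11}; counting standard monomials gives mu = 6. Corank 2; j^3 = (x + y)*(3*x + 2*y)^2 has shape L^2 M (L != M), so D-series; mu = 6 gives D_6.

Type D_6, Milnor number mu = 6.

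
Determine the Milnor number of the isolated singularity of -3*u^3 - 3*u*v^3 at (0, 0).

7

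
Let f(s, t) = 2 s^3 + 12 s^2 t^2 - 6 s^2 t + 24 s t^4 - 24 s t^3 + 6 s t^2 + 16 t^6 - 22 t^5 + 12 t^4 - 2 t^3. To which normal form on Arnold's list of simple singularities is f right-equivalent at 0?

E_{8}

The Hessian of f at 0 has rank 0. Corank 2; j^3 = 2*(s - t)^3 is a perfect cube, so E-series; the 5-jet and mu = 8 give E_8.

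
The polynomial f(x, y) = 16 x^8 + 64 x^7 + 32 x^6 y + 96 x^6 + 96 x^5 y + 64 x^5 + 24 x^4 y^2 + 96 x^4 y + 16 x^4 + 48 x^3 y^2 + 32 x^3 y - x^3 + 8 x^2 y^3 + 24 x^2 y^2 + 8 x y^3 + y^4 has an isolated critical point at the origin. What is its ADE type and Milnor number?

Type E_{6}, Milnor number mu = 6.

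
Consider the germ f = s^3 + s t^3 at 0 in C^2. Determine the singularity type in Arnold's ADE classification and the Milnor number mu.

Type E7, Milnor number mu = 7.

The Hessian of f at 0 has rank 0. Corank 2; j^3 = s^3 is a perfect cube, so E-series; the 4-jet and mu = 7 give E_7.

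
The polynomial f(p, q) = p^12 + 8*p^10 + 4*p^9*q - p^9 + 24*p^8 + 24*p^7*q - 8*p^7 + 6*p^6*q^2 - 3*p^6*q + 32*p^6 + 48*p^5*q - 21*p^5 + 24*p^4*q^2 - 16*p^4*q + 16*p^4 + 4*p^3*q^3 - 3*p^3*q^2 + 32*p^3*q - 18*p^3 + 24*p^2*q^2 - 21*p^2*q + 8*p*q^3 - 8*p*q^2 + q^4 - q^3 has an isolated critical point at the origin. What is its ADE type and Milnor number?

Type D5, Milnor number mu = 5.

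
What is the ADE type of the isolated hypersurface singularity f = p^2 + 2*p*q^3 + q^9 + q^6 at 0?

A_{8}

The Hessian of f at 0 is [[2, 0], [0, 0]] with rank 1, so corank 1. A Groebner basis of the Jacobian ideal J(f) in C{p,q} is {p^2*q^2, p^3, p + q^3}; counting standard monomials gives mu = 8. Corank 1: A-series; mu = 8 gives A_8.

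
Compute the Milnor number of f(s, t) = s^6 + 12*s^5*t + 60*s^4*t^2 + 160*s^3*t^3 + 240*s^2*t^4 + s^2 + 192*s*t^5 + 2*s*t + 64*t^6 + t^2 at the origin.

5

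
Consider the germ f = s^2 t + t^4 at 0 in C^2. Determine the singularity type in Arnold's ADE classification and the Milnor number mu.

Type D_5, Milnor number mu = 5.

The Hessian of f at 0 has rank 0. Corank 2; j^3 = s^2*t has shape L^2 M (L != M), so D-series; mu = 5 gives D_5.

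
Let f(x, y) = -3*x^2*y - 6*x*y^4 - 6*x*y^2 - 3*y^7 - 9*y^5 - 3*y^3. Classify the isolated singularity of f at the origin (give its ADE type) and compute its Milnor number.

Type D6, Milnor number mu = 6.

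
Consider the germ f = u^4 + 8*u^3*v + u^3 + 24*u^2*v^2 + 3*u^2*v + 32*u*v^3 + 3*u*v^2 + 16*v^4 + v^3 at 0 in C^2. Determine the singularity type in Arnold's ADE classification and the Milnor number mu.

Type E6, Milnor number mu = 6.

The Hessian of f at 0 has rank 0. Corank 2; j^3 = (u + v)^3 is a perfect cube, so E-series; the 4-jet and mu = 6 give E_6.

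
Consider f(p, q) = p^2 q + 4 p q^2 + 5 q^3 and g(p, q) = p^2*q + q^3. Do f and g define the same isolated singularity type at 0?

Yes.

The Hessian of f at 0 is [[0, 0], [0, 0]] with rank 0, so corank 2. A Groebner basis of the Jacobian ideal J(f) in C{p,q} is {q^3, p^2 - q^2, p*q + 2*q^2}; counting standard monomials gives mu = 4. Corank 2; j^3 = q*(p^2 + 4*p*q + 5*q^2) splits into three distinct lines over C (the quadratic factor has nonzero discriminant), so D_4. The Hessian of g at 0 is [[0, 0], [0, 0]] with rank 0, so corank 2. A Groebner basis of the Jacobian ideal J(g) in C{p,q} is {q^3, p^2 + 3*q^2, p*q}; counting standard monomials gives mu = 4. Corank 2; j^3 = q*(p^2 + q^2) splits into three distinct lines over C (the quadratic factor has nonzero discriminant), so D_4. Both have type D_4, hence right-equivalent.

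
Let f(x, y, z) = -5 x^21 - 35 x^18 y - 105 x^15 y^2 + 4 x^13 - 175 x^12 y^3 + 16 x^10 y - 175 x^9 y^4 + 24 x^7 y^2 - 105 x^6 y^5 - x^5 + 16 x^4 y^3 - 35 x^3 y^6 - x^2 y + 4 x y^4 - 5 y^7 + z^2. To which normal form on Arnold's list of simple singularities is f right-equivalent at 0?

The Hessian of f at 0 is [[0, 0, 0], [0, 0, 0], [0, 0, 2]] with rank 1, so corank 2. A Groebner basis of the Jacobian ideal J(f) in C{x,y,z} is {2*x^2/3 + x*y^3, -x*y/2 + y^4, x^3, x^2*y, z}; counting standard monomials gives mu = 8. Corank 2; j^3 = -x^2*y has shape L^2 M (L != M), so D-series; mu = 8 gives D_8.

D8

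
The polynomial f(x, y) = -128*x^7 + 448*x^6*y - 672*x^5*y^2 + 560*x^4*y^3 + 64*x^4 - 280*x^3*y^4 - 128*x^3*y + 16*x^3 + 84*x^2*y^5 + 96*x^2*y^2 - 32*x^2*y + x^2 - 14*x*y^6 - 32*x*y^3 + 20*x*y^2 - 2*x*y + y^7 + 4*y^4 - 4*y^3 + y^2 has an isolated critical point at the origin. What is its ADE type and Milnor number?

The Hessian of f at 0 is [[2, -2], [-2, 2]] with rank 1, so corank 1. A Groebner basis of the Jacobian ideal J(f) in C{x,y} is {-7*x*y/12 - 5*x/96 + y^4 - y^3/3 + 23*y^2/48 + 5*y/96, x*y^2 + x*y/3 + x/48 - 2*y^3/3 - 7*y^2/24 - y/48, x^2 - x*y + x/8 + y^2/4 - y/8}; counting standard monomials gives mu = 6. Corank 1: A-series; mu = 6 gives A_6.

Type A_6, Milnor number mu = 6.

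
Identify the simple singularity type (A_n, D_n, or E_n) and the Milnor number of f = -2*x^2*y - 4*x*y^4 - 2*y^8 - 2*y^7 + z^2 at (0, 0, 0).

Type D_9, Milnor number mu = 9.

The Hessian of f at 0 has rank 1. Corank 2; j^3 = -2*x^2*y has shape L^2 M (L != M), so D-series; mu = 9 gives D_9.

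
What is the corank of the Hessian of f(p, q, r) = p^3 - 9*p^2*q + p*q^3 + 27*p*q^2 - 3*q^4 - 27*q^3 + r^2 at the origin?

The Hessian at 0 is [[0, 0, 0], [0, 0, 0], [0, 0, 2]] of rank 1; hence corank 2.

2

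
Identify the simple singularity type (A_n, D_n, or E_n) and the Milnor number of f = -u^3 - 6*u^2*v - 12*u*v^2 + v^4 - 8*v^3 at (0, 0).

Type E_6, Milnor number mu = 6.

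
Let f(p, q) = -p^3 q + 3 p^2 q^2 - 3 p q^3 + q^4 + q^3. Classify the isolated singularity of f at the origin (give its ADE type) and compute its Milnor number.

The Hessian of f at 0 has rank 0. Corank 2; j^3 = q^3 is a perfect cube, so E-series; the 4-jet and mu = 7 give E_7.

Type E_{7}, Milnor number mu = 7.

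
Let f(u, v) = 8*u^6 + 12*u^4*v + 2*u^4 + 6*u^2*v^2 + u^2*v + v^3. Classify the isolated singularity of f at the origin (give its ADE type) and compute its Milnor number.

Type D_{4}, Milnor number mu = 4.

The Hessian of f at 0 has rank 0. Corank 2; j^3 = v*(u^2 + v^2) splits into three distinct lines over C (the quadratic factor has nonzero discriminant), so D_4.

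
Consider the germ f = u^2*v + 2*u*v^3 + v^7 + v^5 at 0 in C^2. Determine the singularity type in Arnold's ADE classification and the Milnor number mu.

The Hessian of f at 0 has rank 0. Corank 2; j^3 = u^2*v has shape L^2 M (L != M), so D-series; mu = 8 gives D_8.

Type D_{8}, Milnor number mu = 8.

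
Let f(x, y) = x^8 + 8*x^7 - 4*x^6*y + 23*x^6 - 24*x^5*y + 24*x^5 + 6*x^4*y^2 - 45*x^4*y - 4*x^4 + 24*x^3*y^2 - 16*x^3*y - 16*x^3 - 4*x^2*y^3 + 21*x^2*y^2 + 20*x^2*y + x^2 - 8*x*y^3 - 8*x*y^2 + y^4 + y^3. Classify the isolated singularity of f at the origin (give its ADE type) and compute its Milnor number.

The Hessian of f at 0 is [[2, 0], [0, 0]] with rank 1, so corank 1. A Groebner basis of the Jacobian ideal J(f) in C{x,y} is {y^2, x}; counting standard monomials gives mu = 2. Corank 1: A-series; mu = 2 gives A_2.

Type A_{2}, Milnor number mu = 2.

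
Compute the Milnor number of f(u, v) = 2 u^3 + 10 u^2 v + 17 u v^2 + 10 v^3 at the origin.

4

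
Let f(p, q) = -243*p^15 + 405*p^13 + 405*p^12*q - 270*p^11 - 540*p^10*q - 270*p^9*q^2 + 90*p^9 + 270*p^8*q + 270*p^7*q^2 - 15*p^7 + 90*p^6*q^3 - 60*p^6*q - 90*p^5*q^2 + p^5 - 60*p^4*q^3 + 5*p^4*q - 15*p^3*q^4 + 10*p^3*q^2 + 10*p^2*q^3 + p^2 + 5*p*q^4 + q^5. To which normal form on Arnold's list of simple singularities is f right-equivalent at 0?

A_4

The Hessian of f at 0 has rank 1. Corank 1: A-series; mu = 4 gives A_4.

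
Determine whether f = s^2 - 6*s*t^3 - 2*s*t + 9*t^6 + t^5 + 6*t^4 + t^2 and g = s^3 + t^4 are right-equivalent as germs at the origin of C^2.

No.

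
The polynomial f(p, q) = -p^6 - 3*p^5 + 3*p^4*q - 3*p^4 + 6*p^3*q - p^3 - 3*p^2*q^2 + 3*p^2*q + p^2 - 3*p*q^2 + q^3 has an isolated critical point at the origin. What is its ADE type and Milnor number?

The Hessian of f at 0 is [[2, 0], [0, 0]] with rank 1, so corank 1. A Groebner basis of the Jacobian ideal J(f) in C{p,q} is {q^2, p}; counting standard monomials gives mu = 2. Corank 1: A-series; mu = 2 gives A_2.

Type A_2, Milnor number mu = 2.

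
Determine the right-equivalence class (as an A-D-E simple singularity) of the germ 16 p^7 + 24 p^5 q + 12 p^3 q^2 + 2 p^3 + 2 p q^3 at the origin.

E_{7}

The Hessian of f at 0 has rank 0. Corank 2; j^3 = 2*p^3 is a perfect cube, so E-series; the 4-jet and mu = 7 give E_7.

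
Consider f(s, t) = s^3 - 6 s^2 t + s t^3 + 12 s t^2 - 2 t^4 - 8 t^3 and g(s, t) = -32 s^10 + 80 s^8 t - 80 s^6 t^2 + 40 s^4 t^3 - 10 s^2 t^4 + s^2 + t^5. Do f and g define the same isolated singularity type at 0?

The Hessian of f at 0 is [[0, 0], [0, 0]] with rank 0, so corank 2. A Groebner basis of the Jacobian ideal J(f) in C{s,t} is {s^3 - 6*s^2*t - 48*s^2 + 192*s*t - 192*t^2, 6*s^2 + s*t^2 - 24*s*t + 24*t^2, 3*s^2 - 12*s*t + t^3 + 12*t^2}; counting standard monomials gives mu = 7. Corank 2; j^3 = (s - 2*t)^3 is a perfect cube, so E-series; the 4-jet and mu = 7 give E_7. The Hessian of g at 0 is [[2, 0], [0, 0]] with rank 1, so corank 1. A Groebner basis of the Jacobian ideal J(g) in C{s,t} is {t^4, s}; counting standard monomials gives mu = 4. Corank 1: A-series; mu = 4 gives A_4. f is E_7 but g is A_4, hence not right-equivalent.

No.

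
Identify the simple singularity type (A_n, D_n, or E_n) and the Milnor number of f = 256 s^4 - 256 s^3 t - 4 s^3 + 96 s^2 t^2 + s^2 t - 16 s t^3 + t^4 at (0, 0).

The Hessian of f at 0 is [[0, 0], [0, 0]] with rank 0, so corank 2. A Groebner basis of the Jacobian ideal J(f) in C{s,t} is {s*t^2, s*t/16 + t^3, s^2 - s*t/4}; counting standard monomials gives mu = 5. Corank 2; j^3 = -s^2*(4*s - t) has shape L^2 M (L != M), so D-series; mu = 5 gives D_5.

Type D5, Milnor number mu = 5.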